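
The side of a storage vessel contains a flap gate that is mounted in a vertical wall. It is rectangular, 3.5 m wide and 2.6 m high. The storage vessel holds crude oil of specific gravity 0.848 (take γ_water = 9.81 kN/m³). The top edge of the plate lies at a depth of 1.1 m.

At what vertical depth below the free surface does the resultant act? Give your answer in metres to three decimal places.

γ = 0.848 × 9.81 = 8.31888 kN/m³.
The centroid lies 2.6/2 = 1.3 m below the top edge, so the centroid depth is h_c = 1.1 + 1.3 = 2.4 m.
A = 3.5 × 2.6 = 9.1 m².
Resultant F = γ·h_c·A = 8.31888 × 2.4 × 9.1 = 181.684 kN.
I_c = b·h³/12 = 3.5 × 2.6³/12 = 5.12633 m⁴.
Centre of pressure: y_p = y_c + I_c/(y_c·A) = 2.4 + 5.12633/(2.4 × 9.1) = 2.4 + 0.234722 = 2.63472 m along the plane.

h_p = 2.635 m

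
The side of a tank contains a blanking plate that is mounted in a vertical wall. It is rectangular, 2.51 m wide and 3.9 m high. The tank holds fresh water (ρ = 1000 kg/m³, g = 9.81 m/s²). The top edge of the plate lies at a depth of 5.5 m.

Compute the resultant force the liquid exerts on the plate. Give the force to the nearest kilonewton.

F ≈ 715 kN

γ = ρg = 1000 × 9.81 = 9810 N/m³ = 9.81 kN/m³.
The centroid lies 3.9/2 = 1.95 m below the top edge, so the centroid depth is h_c = 5.5 + 1.95 = 7.45 m.
A = 2.51 × 3.9 = 9.789 m².
Resultant F = γ·h_c·A = 9.81 × 7.45 × 9.789 = 715.424 kN.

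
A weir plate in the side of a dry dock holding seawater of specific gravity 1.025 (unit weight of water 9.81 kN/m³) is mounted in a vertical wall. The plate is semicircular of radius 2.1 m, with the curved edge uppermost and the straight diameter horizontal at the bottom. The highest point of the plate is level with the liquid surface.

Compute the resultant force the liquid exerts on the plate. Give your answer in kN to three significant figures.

γ = 1.025 × 9.81 = 10.05525 kN/m³.
The centroid lies 4r/(3π) = 0.891268 m above the diameter, so r − 4r/(3π) = 2.1 − 0.891268 = 1.20873 m below the topmost point, so the centroid depth is h_c = 1.20873 m.
A = πr²/2 = π × 2.1²/2 = 6.92721 m².
Resultant F = γ·h_c·A = 10.05525 × 1.20873 × 6.92721 = 84.1939 kN.

F ≈ 84.2 kN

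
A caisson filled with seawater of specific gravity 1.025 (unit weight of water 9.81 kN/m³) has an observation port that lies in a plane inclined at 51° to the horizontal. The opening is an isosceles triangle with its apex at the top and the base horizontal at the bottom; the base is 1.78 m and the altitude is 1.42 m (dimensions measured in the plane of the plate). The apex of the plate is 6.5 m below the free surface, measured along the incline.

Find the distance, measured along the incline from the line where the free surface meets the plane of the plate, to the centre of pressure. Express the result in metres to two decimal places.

γ = 1.025 × 9.81 = 10.05525 kN/m³.
Let θ = 51° be the plate's angle to the horizontal; measure y along the incline from where the plane meets the free surface. Vertical depth h = y·sinθ with sinθ = 0.777146.
With the apex up, the centroid sits 2h/3 = 2 × 1.42/3 = 0.946667 m below the apex, so y_c = 6.5 + 0.946667 = 7.44667 m and h_c = 7.44667 × 0.777146 = 5.78715 m.
A = ½ × 1.78 × 1.42 = 1.2638 m².
Resultant F = γ·h_c·A = 10.05525 × 5.78715 × 1.2638 = 73.5421 kN.
I_c = b·h³/36 = 1.78 × 1.42³/36 = 0.141574 m⁴.
Centre of pressure: y_p = y_c + I_c/(y_c·A) = 7.44667 + 0.141574/(7.44667 × 1.2638) = 7.44667 + 0.0150433 = 7.46171 m along the plane.

y_p = 7.46 m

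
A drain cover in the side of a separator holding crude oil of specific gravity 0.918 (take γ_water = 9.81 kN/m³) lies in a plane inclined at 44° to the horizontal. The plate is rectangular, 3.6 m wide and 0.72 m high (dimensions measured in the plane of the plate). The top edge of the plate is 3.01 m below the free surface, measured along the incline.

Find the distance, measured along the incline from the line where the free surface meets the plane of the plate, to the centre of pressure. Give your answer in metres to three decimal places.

γ = 0.918 × 9.81 = 9.00558 kN/m³.
Let θ = 44° be the plate's angle to the horizontal; measure y along the incline from where the plane meets the free surface. Vertical depth h = y·sinθ with sinθ = 0.694658.
The centroid lies 0.72/2 = 0.36 m below the top edge, so y_c = 3.01 + 0.36 = 3.37 m and h_c = 3.37 × 0.694658 = 2.341 m.
A = 3.6 × 0.72 = 2.592 m².
Resultant F = γ·h_c·A = 9.00558 × 2.341 × 2.592 = 54.6447 kN.
I_c = b·h³/12 = 3.6 × 0.72³/12 = 0.111974 m⁴.
Centre of pressure: y_p = y_c + I_c/(y_c·A) = 3.37 + 0.111974/(3.37 × 2.592) = 3.37 + 0.0128189 = 3.38282 m along the plane.

y_p = 3.383 m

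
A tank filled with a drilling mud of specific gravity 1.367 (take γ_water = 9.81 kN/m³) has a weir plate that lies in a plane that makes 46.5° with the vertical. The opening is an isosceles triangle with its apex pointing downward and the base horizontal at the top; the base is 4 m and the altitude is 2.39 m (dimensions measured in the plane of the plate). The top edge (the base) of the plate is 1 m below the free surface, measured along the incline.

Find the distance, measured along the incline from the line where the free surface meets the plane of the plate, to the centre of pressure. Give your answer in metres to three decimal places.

y_p = 1.973 m

γ = 1.367 × 9.81 = 13.41027 kN/m³.
The plate makes 46.5° with the vertical, i.e. θ = 90° − 46.5° = 43.5° to the horizontal. Measuring y along the incline from the free-surface line, vertical depth h = y·sinθ with sinθ = 0.688355.
With the apex down, the centroid sits h/3 = 2.39/3 = 0.796667 m below the base (the top edge), so y_c = 1 + 0.796667 = 1.79667 m and h_c = 1.79667 × 0.688355 = 1.23675 m.
A = ½ × 4 × 2.39 = 4.78 m².
Resultant F = γ·h_c·A = 13.41027 × 1.23675 × 4.78 = 79.277 kN.
I_c = b·h³/36 = 4 × 2.39³/36 = 1.51688 m⁴.
Centre of pressure: y_p = y_c + I_c/(y_c·A) = 1.79667 + 1.51688/(1.79667 × 4.78) = 1.79667 + 0.176626 = 1.9733 m along the plane.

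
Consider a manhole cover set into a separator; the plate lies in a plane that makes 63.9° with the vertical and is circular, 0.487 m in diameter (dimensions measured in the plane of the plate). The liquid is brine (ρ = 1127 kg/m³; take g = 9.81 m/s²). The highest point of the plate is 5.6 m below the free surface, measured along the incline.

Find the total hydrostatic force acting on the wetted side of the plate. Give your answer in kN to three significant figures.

γ = ρg = 1127 × 9.81 / 1000 = 11.05587 kN/m³.
The plate makes 63.9° with the vertical, i.e. θ = 90° − 63.9° = 26.1° to the horizontal. Measuring y along the incline from the free-surface line, vertical depth h = y·sinθ with sinθ = 0.439939.
The centroid is at the centre, 0.2435 m below the top of the plate, so y_c = 5.6 + 0.2435 = 5.8435 m and h_c = 5.8435 × 0.439939 = 2.57078 m.
A = π(0.2435)² = 0.186272 m².
Resultant F = γ·h_c·A = 11.05587 × 2.57078 × 0.186272 = 5.29426 kN.

F ≈ 5.29 kN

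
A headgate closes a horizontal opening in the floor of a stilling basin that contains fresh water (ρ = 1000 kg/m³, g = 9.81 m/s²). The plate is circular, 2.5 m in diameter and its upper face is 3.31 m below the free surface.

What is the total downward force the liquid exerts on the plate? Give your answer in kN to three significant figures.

F ≈ 159 kN

γ = ρg = 1000 × 9.81 = 9810 N/m³ = 9.81 kN/m³.
The plate is horizontal, so pressure is uniform at p = γ·h = 9.81 × 3.31 = 32.4711 kN/m².
A = π(1.25)² = 4.90874 m².
F = p·A = 32.4711 × 4.90874 = 159.392 kN.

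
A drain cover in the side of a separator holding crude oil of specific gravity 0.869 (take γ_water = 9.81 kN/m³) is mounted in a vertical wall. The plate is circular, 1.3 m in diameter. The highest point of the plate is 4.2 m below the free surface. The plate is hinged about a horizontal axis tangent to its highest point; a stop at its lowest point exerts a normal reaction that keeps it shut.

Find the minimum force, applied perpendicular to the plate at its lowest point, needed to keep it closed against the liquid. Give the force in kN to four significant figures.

γ = 0.869 × 9.81 = 8.52489 kN/m³.
The centroid is at the centre, 0.65 m below the top of the plate, so the centroid depth is h_c = 4.2 + 0.65 = 4.85 m.
A = π(0.65)² = 1.32732 m².
Resultant F = γ·h_c·A = 8.52489 × 4.85 × 1.32732 = 54.879 kN.
I_c = πr⁴/4 = π × 0.65⁴/4 = 0.140198 m⁴.
Centre of pressure: y_p = y_c + I_c/(y_c·A) = 4.85 + 0.140198/(4.85 × 1.32732) = 4.85 + 0.0217783 = 4.87178 m along the plane.
The resultant acts 0.65 + 0.0217783 = 0.671778 m (along the plate) below the hinge at the top edge, so the moment about the hinge is M = F × 0.671778 = 54.879 × 0.671778 = 36.8665 kN·m.
A normal force at the bottom, 1.3 m from the hinge, must supply this moment: P = 36.8665/1.3 = 28.3588 kN.

P ≈ 28.36 kN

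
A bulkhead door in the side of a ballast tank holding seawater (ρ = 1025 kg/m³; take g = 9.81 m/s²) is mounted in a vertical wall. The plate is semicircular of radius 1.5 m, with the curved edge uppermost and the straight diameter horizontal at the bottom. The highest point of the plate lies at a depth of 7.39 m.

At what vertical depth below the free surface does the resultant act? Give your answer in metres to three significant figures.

h_p = 8.27 m

γ = ρg = 1025 × 9.81 / 1000 = 10.05525 kN/m³.
The centroid lies 4r/(3π) = 0.63662 m above the diameter, so r − 4r/(3π) = 1.5 − 0.63662 = 0.86338 m below the topmost point, so the centroid depth is h_c = 7.39 + 0.86338 = 8.25338 m.
A = πr²/2 = π × 1.5²/2 = 3.53429 m².
Resultant F = γ·h_c·A = 10.05525 × 8.25338 × 3.53429 = 293.31 kN.
I_c = (π/8 − 8/(9π))·r⁴ = 0.109757 × 1.5⁴ = 0.555645 m⁴.
Centre of pressure: y_p = y_c + I_c/(y_c·A) = 8.25338 + 0.555645/(8.25338 × 3.53429) = 8.25338 + 0.0190486 = 8.27243 m along the plane.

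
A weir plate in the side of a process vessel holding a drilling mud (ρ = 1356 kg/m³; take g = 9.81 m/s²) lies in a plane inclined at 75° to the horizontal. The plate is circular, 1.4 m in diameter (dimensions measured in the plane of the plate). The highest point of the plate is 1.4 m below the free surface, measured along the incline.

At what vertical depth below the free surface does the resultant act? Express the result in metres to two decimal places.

h_p = 2.08 m

γ = ρg = 1356 × 9.81 / 1000 = 13.30236 kN/m³.
Let θ = 75° be the plate's angle to the horizontal; measure y along the incline from where the plane meets the free surface. Vertical depth h = y·sinθ with sinθ = 0.965926.
The centroid is at the centre, 0.7 m below the top of the plate, so y_c = 1.4 + 0.7 = 2.1 m and h_c = 2.1 × 0.965926 = 2.02844 m.
A = π(0.7)² = 1.53938 m².
Resultant F = γ·h_c·A = 13.30236 × 2.02844 × 1.53938 = 41.5372 kN.
I_c = πr⁴/4 = π × 0.7⁴/4 = 0.188574 m⁴.
Centre of pressure: y_p = y_c + I_c/(y_c·A) = 2.1 + 0.188574/(2.1 × 1.53938) = 2.1 + 0.0583333 = 2.15833 m along the plane.
Vertically, h_p = y_p·sinθ = 2.15833 × 0.965926 = 2.08479 m.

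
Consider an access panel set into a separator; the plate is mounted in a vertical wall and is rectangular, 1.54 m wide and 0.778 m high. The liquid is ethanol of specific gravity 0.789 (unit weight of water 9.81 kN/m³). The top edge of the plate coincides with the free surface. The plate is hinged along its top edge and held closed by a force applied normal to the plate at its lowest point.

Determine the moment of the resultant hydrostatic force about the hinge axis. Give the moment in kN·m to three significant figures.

γ = 0.789 × 9.81 = 7.74009 kN/m³.
The centroid lies 0.778/2 = 0.389 m below the top edge, so the centroid depth is h_c = 0.389 m.
A = 1.54 × 0.778 = 1.19812 m².
Resultant F = γ·h_c·A = 7.74009 × 0.389 × 1.19812 = 3.60741 kN.
I_c = b·h³/12 = 1.54 × 0.778³/12 = 0.0604336 m⁴.
Centre of pressure: y_p = y_c + I_c/(y_c·A) = 0.389 + 0.0604336/(0.389 × 1.19812) = 0.389 + 0.129667 = 0.518667 m along the plane.
The resultant acts 0.389 + 0.129667 = 0.518667 m (along the plate) below the hinge at the top edge, so the moment about the hinge is M = F × 0.518667 = 3.60741 × 0.518667 = 1.87104 kN·m.

M ≈ 1.87 kN·m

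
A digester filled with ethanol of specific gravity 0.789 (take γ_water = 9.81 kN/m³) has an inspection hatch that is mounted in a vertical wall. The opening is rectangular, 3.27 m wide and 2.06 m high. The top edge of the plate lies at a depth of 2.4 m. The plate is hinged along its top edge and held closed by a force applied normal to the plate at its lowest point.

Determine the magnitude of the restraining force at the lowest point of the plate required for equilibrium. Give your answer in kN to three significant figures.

P ≈ 98.4 kN

γ = 0.789 × 9.81 = 7.74009 kN/m³.
The centroid lies 2.06/2 = 1.03 m below the top edge, so the centroid depth is h_c = 2.4 + 1.03 = 3.43 m.
A = 3.27 × 2.06 = 6.7362 m².
Resultant F = γ·h_c·A = 7.74009 × 3.43 × 6.7362 = 178.836 kN.
I_c = b·h³/12 = 3.27 × 2.06³/12 = 2.38214 m⁴.
Centre of pressure: y_p = y_c + I_c/(y_c·A) = 3.43 + 2.38214/(3.43 × 6.7362) = 3.43 + 0.1031 = 3.5331 m along the plane.
The resultant acts 1.03 + 0.1031 = 1.1331 m (along the plate) below the hinge at the top edge, so the moment about the hinge is M = F × 1.1331 = 178.836 × 1.1331 = 202.639 kN·m.
A normal force at the bottom, 2.06 m from the hinge, must supply this moment: P = 202.639/2.06 = 98.3684 kN.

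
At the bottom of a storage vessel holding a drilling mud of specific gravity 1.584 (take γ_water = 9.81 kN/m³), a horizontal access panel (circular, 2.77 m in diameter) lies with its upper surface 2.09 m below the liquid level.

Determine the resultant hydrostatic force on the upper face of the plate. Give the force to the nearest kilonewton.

γ = 1.584 × 9.81 = 15.53904 kN/m³.
The plate is horizontal, so pressure is uniform at p = γ·h = 15.53904 × 2.09 = 32.4766 kN/m².
A = π(1.385)² = 6.02628 m².
F = p·A = 32.4766 × 6.02628 = 195.713 kN.

F ≈ 196 kN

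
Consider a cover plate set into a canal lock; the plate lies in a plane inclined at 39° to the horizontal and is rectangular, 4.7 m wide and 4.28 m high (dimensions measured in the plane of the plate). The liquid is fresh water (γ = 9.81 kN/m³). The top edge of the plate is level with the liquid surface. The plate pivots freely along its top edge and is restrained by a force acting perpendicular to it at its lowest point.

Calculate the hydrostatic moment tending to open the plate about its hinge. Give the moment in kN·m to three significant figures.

M ≈ 758 kN·m

γ = 9.81 kN/m³.
Let θ = 39° be the plate's angle to the horizontal; measure y along the incline from where the plane meets the free surface. Vertical depth h = y·sinθ with sinθ = 0.629320.
The centroid lies 4.28/2 = 2.14 m below the top edge, so y_c = 2.14 m and h_c = 2.14 × 0.629320 = 1.34674 m.
A = 4.7 × 4.28 = 20.116 m².
Resultant F = γ·h_c·A = 9.81 × 1.34674 × 20.116 = 265.763 kN.
I_c = b·h³/12 = 4.7 × 4.28³/12 = 30.7077 m⁴.
Centre of pressure: y_p = y_c + I_c/(y_c·A) = 2.14 + 30.7077/(2.14 × 20.116) = 2.14 + 0.713332 = 2.85333 m along the plane.
The resultant acts 2.14 + 0.713332 = 2.85333 m (along the plate) below the hinge at the top edge, so the moment about the hinge is M = F × 2.85333 = 265.763 × 2.85333 = 758.31 kN·m.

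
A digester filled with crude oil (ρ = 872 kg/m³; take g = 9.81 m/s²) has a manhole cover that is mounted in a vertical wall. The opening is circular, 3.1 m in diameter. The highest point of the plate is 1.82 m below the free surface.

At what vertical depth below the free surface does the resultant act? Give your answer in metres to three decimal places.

h_p = 3.548 m

γ = ρg = 872 × 9.81 / 1000 = 8.55432 kN/m³.
The centroid is at the centre, 1.55 m below the top of the plate, so the centroid depth is h_c = 1.82 + 1.55 = 3.37 m.
A = π(1.55)² = 7.54768 m².
Resultant F = γ·h_c·A = 8.55432 × 3.37 × 7.54768 = 217.585 kN.
I_c = πr⁴/4 = π × 1.55⁴/4 = 4.53332 m⁴.
Centre of pressure: y_p = y_c + I_c/(y_c·A) = 3.37 + 4.53332/(3.37 × 7.54768) = 3.37 + 0.178227 = 3.54823 m along the plane.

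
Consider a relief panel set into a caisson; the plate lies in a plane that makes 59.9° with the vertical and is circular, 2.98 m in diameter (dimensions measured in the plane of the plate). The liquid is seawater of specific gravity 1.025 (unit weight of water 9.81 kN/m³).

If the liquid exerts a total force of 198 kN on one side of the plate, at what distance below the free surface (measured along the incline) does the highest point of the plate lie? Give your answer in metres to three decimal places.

y_top ≈ 4.139 m

γ = 1.025 × 9.81 = 10.05525 kN/m³.
A = π(1.49)² = 6.97465 m².
From F = γ·h_c·A, the centroid depth is h_c = 198/(10.05525 × 6.97465) = 2.82325 m.
The plate makes 59.9° with the vertical, i.e. θ = 90° − 59.9° = 30.1° to the horizontal. Measuring y along the incline from the free-surface line, vertical depth h = y·sinθ with sinθ = 0.501511.
Along the incline, y_c = h_c/sinθ = 2.82325/0.501511 = 5.62949 m.
The centroid is at the centre, 1.49 m below the top of the plate, so the highest point sits at y_top = 5.62949 − 1.49 = 4.13949 m along the incline.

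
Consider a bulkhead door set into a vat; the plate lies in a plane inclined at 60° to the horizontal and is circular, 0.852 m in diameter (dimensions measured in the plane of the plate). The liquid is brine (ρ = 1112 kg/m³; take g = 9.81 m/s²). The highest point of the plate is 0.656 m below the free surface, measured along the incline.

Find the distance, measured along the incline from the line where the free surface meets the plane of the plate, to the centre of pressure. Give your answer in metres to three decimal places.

γ = ρg = 1112 × 9.81 / 1000 = 10.90872 kN/m³.
Let θ = 60° be the plate's angle to the horizontal; measure y along the incline from where the plane meets the free surface. Vertical depth h = y·sinθ with sinθ = 0.866025.
The centroid is at the centre, 0.426 m below the top of the plate, so y_c = 0.656 + 0.426 = 1.082 m and h_c = 1.082 × 0.866025 = 0.937039 m.
A = π(0.426)² = 0.570124 m².
Resultant F = γ·h_c·A = 10.90872 × 0.937039 × 0.570124 = 5.82775 kN.
I_c = πr⁴/4 = π × 0.426⁴/4 = 0.0258659 m⁴.
Centre of pressure: y_p = y_c + I_c/(y_c·A) = 1.082 + 0.0258659/(1.082 × 0.570124) = 1.082 + 0.0419306 = 1.12393 m along the plane.

y_p = 1.124 m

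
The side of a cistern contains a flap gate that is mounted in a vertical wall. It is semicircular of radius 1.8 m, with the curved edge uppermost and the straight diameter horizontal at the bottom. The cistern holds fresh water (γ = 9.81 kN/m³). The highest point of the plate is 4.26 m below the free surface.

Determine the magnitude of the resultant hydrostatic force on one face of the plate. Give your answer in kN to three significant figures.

F ≈ 264 kN

γ = 9.81 kN/m³.
The centroid lies 4r/(3π) = 0.763944 m above the diameter, so r − 4r/(3π) = 1.8 − 0.763944 = 1.03606 m below the topmost point, so the centroid depth is h_c = 4.26 + 1.03606 = 5.29606 m.
A = πr²/2 = π × 1.8²/2 = 5.08938 m².
Resultant F = γ·h_c·A = 9.81 × 5.29606 × 5.08938 = 264.415 kN.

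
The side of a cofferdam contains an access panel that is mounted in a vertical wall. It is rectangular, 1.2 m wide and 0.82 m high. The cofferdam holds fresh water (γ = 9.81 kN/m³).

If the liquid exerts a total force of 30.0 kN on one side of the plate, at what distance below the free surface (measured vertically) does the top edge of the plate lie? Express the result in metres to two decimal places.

γ = 9.81 kN/m³.
A = 1.2 × 0.82 = 0.984 m².
From F = γ·h_c·A, the centroid depth is h_c = 30.0/(9.81 × 0.984) = 3.10783 m.
The centroid lies 0.82/2 = 0.41 m below the top edge, so the top edge sits at h_top = 3.10783 − 0.41 = 2.69783 m below the surface.

d_top ≈ 2.70 m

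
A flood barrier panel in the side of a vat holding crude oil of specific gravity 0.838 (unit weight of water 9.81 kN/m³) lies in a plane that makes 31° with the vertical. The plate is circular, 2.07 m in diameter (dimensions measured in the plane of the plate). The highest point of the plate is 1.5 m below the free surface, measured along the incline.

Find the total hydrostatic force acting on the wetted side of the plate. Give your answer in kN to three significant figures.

F ≈ 60.1 kN

γ = 0.838 × 9.81 = 8.22078 kN/m³.
The plate makes 31° with the vertical, i.e. θ = 90° − 31° = 59° to the horizontal. Measuring y along the incline from the free-surface line, vertical depth h = y·sinθ with sinθ = 0.857167.
The centroid is at the centre, 1.035 m below the top of the plate, so y_c = 1.5 + 1.035 = 2.535 m and h_c = 2.535 × 0.857167 = 2.17292 m.
A = π(1.035)² = 3.36535 m².
Resultant F = γ·h_c·A = 8.22078 × 2.17292 × 3.36535 = 60.1156 kN.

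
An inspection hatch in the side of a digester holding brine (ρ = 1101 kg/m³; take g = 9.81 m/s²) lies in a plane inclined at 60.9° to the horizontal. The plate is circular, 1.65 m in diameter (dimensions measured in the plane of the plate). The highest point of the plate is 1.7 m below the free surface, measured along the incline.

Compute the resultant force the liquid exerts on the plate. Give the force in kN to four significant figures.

F ≈ 50.95 kN

γ = ρg = 1101 × 9.81 / 1000 = 10.80081 kN/m³.
Let θ = 60.9° be the plate's angle to the horizontal; measure y along the incline from where the plane meets the free surface. Vertical depth h = y·sinθ with sinθ = 0.873772.
The centroid is at the centre, 0.825 m below the top of the plate, so y_c = 1.7 + 0.825 = 2.525 m and h_c = 2.525 × 0.873772 = 2.20627 m.
A = π(0.825)² = 2.13825 m².
Resultant F = γ·h_c·A = 10.80081 × 2.20627 × 2.13825 = 50.9534 kN.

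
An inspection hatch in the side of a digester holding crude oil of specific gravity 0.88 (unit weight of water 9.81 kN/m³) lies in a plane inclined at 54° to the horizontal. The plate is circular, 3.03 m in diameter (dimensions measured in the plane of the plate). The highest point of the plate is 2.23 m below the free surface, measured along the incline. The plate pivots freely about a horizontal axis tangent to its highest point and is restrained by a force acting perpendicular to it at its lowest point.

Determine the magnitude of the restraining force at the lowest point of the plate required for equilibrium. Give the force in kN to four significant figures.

P ≈ 103.8 kN

γ = 0.88 × 9.81 = 8.6328 kN/m³.
Let θ = 54° be the plate's angle to the horizontal; measure y along the incline from where the plane meets the free surface. Vertical depth h = y·sinθ with sinθ = 0.809017.
The centroid is at the centre, 1.515 m below the top of the plate, so y_c = 2.23 + 1.515 = 3.745 m and h_c = 3.745 × 0.809017 = 3.02977 m.
A = π(1.515)² = 7.21066 m².
Resultant F = γ·h_c·A = 8.6328 × 3.02977 × 7.21066 = 188.598 kN.
I_c = πr⁴/4 = π × 1.515⁴/4 = 4.13752 m⁴.
Centre of pressure: y_p = y_c + I_c/(y_c·A) = 3.745 + 4.13752/(3.745 × 7.21066) = 3.745 + 0.153219 = 3.89822 m along the plane.
The resultant acts 1.515 + 0.153219 = 1.66822 m (along the plate) below the hinge at the top edge, so the moment about the hinge is M = F × 1.66822 = 188.598 × 1.66822 = 314.623 kN·m.
A normal force at the bottom, 3.03 m from the hinge, must supply this moment: P = 314.623/3.03 = 103.836 kN.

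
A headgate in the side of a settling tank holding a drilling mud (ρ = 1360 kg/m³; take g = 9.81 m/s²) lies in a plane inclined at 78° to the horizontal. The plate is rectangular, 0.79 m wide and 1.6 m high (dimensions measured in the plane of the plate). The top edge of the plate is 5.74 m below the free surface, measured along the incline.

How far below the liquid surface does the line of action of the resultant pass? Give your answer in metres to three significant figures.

γ = ρg = 1360 × 9.81 / 1000 = 13.3416 kN/m³.
Let θ = 78° be the plate's angle to the horizontal; measure y along the incline from where the plane meets the free surface. Vertical depth h = y·sinθ with sinθ = 0.978148.
The centroid lies 1.6/2 = 0.8 m below the top edge, so y_c = 5.74 + 0.8 = 6.54 m and h_c = 6.54 × 0.978148 = 6.39709 m.
A = 0.79 × 1.6 = 1.264 m².
Resultant F = γ·h_c·A = 13.3416 × 6.39709 × 1.264 = 107.879 kN.
I_c = b·h³/12 = 0.79 × 1.6³/12 = 0.269653 m⁴.
Centre of pressure: y_p = y_c + I_c/(y_c·A) = 6.54 + 0.269653/(6.54 × 1.264) = 6.54 + 0.0326197 = 6.57262 m along the plane.
Vertically, h_p = y_p·sinθ = 6.57262 × 0.978148 = 6.429 m.

h_p = 6.43 m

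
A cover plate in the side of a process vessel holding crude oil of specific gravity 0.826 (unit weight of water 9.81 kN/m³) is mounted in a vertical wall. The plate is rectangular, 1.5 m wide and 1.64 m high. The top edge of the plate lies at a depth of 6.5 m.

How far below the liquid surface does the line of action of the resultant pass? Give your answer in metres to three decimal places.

h_p = 7.351 m

γ = 0.826 × 9.81 = 8.10306 kN/m³.
The centroid lies 1.64/2 = 0.82 m below the top edge, so the centroid depth is h_c = 6.5 + 0.82 = 7.32 m.
A = 1.5 × 1.64 = 2.46 m².
Resultant F = γ·h_c·A = 8.10306 × 7.32 × 2.46 = 145.913 kN.
I_c = b·h³/12 = 1.5 × 1.64³/12 = 0.551368 m⁴.
Centre of pressure: y_p = y_c + I_c/(y_c·A) = 7.32 + 0.551368/(7.32 × 2.46) = 7.32 + 0.0306193 = 7.35062 m along the plane.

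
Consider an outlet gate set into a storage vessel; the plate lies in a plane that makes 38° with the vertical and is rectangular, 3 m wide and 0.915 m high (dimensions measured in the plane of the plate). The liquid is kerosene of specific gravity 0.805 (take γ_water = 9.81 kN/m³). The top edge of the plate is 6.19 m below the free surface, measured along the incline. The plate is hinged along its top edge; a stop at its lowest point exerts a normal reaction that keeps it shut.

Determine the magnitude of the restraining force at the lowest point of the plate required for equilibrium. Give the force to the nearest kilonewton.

P ≈ 58 kN

γ = 0.805 × 9.81 = 7.89705 kN/m³.
The plate makes 38° with the vertical, i.e. θ = 90° − 38° = 52° to the horizontal. Measuring y along the incline from the free-surface line, vertical depth h = y·sinθ with sinθ = 0.788011.
The centroid lies 0.915/2 = 0.4575 m below the top edge, so y_c = 6.19 + 0.4575 = 6.6475 m and h_c = 6.6475 × 0.788011 = 5.2383 m.
A = 3 × 0.915 = 2.745 m².
Resultant F = γ·h_c·A = 7.89705 × 5.2383 × 2.745 = 113.553 kN.
I_c = b·h³/12 = 3 × 0.915³/12 = 0.191515 m⁴.
Centre of pressure: y_p = y_c + I_c/(y_c·A) = 6.6475 + 0.191515/(6.6475 × 2.745) = 6.6475 + 0.0104955 = 6.658 m along the plane.
The resultant acts 0.4575 + 0.0104955 = 0.467996 m (along the plate) below the hinge at the top edge, so the moment about the hinge is M = F × 0.467996 = 113.553 × 0.467996 = 53.1423 kN·m.
A normal force at the bottom, 0.915 m from the hinge, must supply this moment: P = 53.1423/0.915 = 58.079 kN.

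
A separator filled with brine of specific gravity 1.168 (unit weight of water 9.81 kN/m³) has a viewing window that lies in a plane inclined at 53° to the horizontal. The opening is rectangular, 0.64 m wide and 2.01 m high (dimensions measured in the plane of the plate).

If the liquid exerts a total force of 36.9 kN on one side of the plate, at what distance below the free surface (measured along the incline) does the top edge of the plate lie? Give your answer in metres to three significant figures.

y_top ≈ 2.13 m

γ = 1.168 × 9.81 = 11.45808 kN/m³.
A = 0.64 × 2.01 = 1.2864 m².
From F = γ·h_c·A, the centroid depth is h_c = 36.9/(11.45808 × 1.2864) = 2.50345 m.
Let θ = 53° be the plate's angle to the horizontal; measure y along the incline from where the plane meets the free surface. Vertical depth h = y·sinθ with sinθ = 0.798636.
Along the incline, y_c = h_c/sinθ = 2.50345/0.798636 = 3.13466 m.
The centroid lies 2.01/2 = 1.005 m below the top edge, so the top edge sits at y_top = 3.13466 − 1.005 = 2.12966 m along the incline.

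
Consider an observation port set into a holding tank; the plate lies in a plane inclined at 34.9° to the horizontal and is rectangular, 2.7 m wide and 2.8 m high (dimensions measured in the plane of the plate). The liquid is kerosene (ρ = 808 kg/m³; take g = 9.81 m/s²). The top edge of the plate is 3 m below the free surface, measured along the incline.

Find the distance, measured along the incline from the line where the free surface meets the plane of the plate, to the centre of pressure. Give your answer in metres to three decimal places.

y_p = 4.548 m

γ = ρg = 808 × 9.81 / 1000 = 7.92648 kN/m³.
Let θ = 34.9° be the plate's angle to the horizontal; measure y along the incline from where the plane meets the free surface. Vertical depth h = y·sinθ with sinθ = 0.572146.
The centroid lies 2.8/2 = 1.4 m below the top edge, so y_c = 3 + 1.4 = 4.4 m and h_c = 4.4 × 0.572146 = 2.51744 m.
A = 2.7 × 2.8 = 7.56 m².
Resultant F = γ·h_c·A = 7.92648 × 2.51744 × 7.56 = 150.856 kN.
I_c = b·h³/12 = 2.7 × 2.8³/12 = 4.9392 m⁴.
Centre of pressure: y_p = y_c + I_c/(y_c·A) = 4.4 + 4.9392/(4.4 × 7.56) = 4.4 + 0.148485 = 4.54849 m along the plane.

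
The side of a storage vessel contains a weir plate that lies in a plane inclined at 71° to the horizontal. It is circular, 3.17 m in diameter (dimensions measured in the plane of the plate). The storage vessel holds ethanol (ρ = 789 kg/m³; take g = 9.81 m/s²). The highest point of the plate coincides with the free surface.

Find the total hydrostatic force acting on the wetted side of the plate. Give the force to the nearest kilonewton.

F ≈ 92 kN

γ = ρg = 789 × 9.81 / 1000 = 7.74009 kN/m³.
Let θ = 71° be the plate's angle to the horizontal; measure y along the incline from where the plane meets the free surface. Vertical depth h = y·sinθ with sinθ = 0.945519.
The centroid is at the centre, 1.585 m below the top of the plate, so y_c = 1.585 m and h_c = 1.585 × 0.945519 = 1.49865 m.
A = π(1.585)² = 7.89239 m².
Resultant F = γ·h_c·A = 7.74009 × 1.49865 × 7.89239 = 91.5492 kN.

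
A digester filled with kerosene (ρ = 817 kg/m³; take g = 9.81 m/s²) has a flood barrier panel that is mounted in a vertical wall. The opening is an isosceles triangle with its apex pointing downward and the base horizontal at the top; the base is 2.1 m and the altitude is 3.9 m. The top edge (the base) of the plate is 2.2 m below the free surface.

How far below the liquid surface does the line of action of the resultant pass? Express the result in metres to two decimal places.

h_p = 3.74 m

γ = ρg = 817 × 9.81 / 1000 = 8.01477 kN/m³.
With the apex down, the centroid sits h/3 = 3.9/3 = 1.3 m below the base (the top edge), so the centroid depth is h_c = 2.2 + 1.3 = 3.5 m.
A = ½ × 2.1 × 3.9 = 4.095 m².
Resultant F = γ·h_c·A = 8.01477 × 3.5 × 4.095 = 114.872 kN.
I_c = b·h³/36 = 2.1 × 3.9³/36 = 3.46027 m⁴.
Centre of pressure: y_p = y_c + I_c/(y_c·A) = 3.5 + 3.46027/(3.5 × 4.095) = 3.5 + 0.241428 = 3.74143 m along the plane.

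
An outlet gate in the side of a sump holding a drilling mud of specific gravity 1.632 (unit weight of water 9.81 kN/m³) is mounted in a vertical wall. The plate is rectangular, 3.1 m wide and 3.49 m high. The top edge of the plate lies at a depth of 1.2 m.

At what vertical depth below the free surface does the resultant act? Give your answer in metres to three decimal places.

γ = 1.632 × 9.81 = 16.00992 kN/m³.
The centroid lies 3.49/2 = 1.745 m below the top edge, so the centroid depth is h_c = 1.2 + 1.745 = 2.945 m.
A = 3.1 × 3.49 = 10.819 m².
Resultant F = γ·h_c·A = 16.00992 × 2.945 × 10.819 = 510.107 kN.
I_c = b·h³/12 = 3.1 × 3.49³/12 = 10.9814 m⁴.
Centre of pressure: y_p = y_c + I_c/(y_c·A) = 2.945 + 10.9814/(2.945 × 10.819) = 2.945 + 0.344656 = 3.28966 m along the plane.

h_p = 3.290 m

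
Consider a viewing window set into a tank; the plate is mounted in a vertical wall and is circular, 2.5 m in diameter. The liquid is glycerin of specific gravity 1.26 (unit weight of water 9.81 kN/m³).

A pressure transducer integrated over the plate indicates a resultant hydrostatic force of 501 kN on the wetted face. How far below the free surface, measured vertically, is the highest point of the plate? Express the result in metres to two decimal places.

d_top ≈ 7.01 m

γ = 1.26 × 9.81 = 12.3606 kN/m³.
A = π(1.25)² = 4.90874 m².
From F = γ·h_c·A, the centroid depth is h_c = 501/(12.3606 × 4.90874) = 8.25711 m.
The centroid is at the centre, 1.25 m below the top of the plate, so the highest point sits at h_top = 8.25711 − 1.25 = 7.00711 m below the surface.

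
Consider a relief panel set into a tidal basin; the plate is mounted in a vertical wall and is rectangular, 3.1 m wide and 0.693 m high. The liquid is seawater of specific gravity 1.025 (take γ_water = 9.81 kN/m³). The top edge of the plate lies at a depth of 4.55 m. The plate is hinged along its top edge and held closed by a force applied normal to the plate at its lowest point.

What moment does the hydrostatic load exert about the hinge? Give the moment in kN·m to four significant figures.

M ≈ 37.51 kN·m

γ = 1.025 × 9.81 = 10.05525 kN/m³.
The centroid lies 0.693/2 = 0.3465 m below the top edge, so the centroid depth is h_c = 4.55 + 0.3465 = 4.8965 m.
A = 3.1 × 0.693 = 2.1483 m².
Resultant F = γ·h_c·A = 10.05525 × 4.8965 × 2.1483 = 105.773 kN.
I_c = b·h³/12 = 3.1 × 0.693³/12 = 0.0859766 m⁴.
Centre of pressure: y_p = y_c + I_c/(y_c·A) = 4.8965 + 0.0859766/(4.8965 × 2.1483) = 4.8965 + 0.00817334 = 4.90467 m along the plane.
The resultant acts 0.3465 + 0.00817334 = 0.354673 m (along the plate) below the hinge at the top edge, so the moment about the hinge is M = F × 0.354673 = 105.773 × 0.354673 = 37.5148 kN·m.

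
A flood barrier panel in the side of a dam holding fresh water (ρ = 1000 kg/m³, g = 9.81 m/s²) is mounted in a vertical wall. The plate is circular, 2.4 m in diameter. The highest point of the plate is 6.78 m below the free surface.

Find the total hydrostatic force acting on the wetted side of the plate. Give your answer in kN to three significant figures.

F ≈ 354 kN

γ = ρg = 1000 × 9.81 = 9810 N/m³ = 9.81 kN/m³.
The centroid is at the centre, 1.2 m below the top of the plate, so the centroid depth is h_c = 6.78 + 1.2 = 7.98 m.
A = π(1.2)² = 4.52389 m².
Resultant F = γ·h_c·A = 9.81 × 7.98 × 4.52389 = 354.147 kN.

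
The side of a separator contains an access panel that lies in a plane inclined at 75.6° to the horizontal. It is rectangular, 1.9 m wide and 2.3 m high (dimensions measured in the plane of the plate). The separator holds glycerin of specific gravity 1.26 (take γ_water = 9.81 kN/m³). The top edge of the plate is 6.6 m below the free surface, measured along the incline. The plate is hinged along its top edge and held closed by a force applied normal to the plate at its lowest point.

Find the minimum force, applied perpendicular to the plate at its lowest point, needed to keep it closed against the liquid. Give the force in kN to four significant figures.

γ = 1.26 × 9.81 = 12.3606 kN/m³.
Let θ = 75.6° be the plate's angle to the horizontal; measure y along the incline from where the plane meets the free surface. Vertical depth h = y·sinθ with sinθ = 0.968583.
The centroid lies 2.3/2 = 1.15 m below the top edge, so y_c = 6.6 + 1.15 = 7.75 m and h_c = 7.75 × 0.968583 = 7.50652 m.
A = 1.9 × 2.3 = 4.37 m².
Resultant F = γ·h_c·A = 12.3606 × 7.50652 × 4.37 = 405.471 kN.
I_c = b·h³/12 = 1.9 × 2.3³/12 = 1.92644 m⁴.
Centre of pressure: y_p = y_c + I_c/(y_c·A) = 7.75 + 1.92644/(7.75 × 4.37) = 7.75 + 0.0568817 = 7.80688 m along the plane.
The resultant acts 1.15 + 0.0568817 = 1.20688 m (along the plate) below the hinge at the top edge, so the moment about the hinge is M = F × 1.20688 = 405.471 × 1.20688 = 489.355 kN·m.
A normal force at the bottom, 2.3 m from the hinge, must supply this moment: P = 489.355/2.3 = 212.763 kN.

P ≈ 212.8 kN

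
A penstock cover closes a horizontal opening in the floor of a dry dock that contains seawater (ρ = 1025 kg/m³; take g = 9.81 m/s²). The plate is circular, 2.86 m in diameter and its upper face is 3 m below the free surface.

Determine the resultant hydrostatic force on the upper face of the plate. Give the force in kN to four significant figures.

F ≈ 193.8 kN

γ = ρg = 1025 × 9.81 / 1000 = 10.05525 kN/m³.
The plate is horizontal, so pressure is uniform at p = γ·h = 10.05525 × 3 = 30.1657 kN/m².
A = π(1.43)² = 6.42424 m².
F = p·A = 30.1657 × 6.42424 = 193.792 kN.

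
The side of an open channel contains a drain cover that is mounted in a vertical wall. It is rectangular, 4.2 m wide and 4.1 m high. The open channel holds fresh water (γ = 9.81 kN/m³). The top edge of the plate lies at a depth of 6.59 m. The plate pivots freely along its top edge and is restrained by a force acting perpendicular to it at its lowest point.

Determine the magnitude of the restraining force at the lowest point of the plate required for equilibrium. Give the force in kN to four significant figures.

P ≈ 787.5 kN

γ = 9.81 kN/m³.
The centroid lies 4.1/2 = 2.05 m below the top edge, so the centroid depth is h_c = 6.59 + 2.05 = 8.64 m.
A = 4.2 × 4.1 = 17.22 m².
Resultant F = γ·h_c·A = 9.81 × 8.64 × 17.22 = 1459.54 kN.
I_c = b·h³/12 = 4.2 × 4.1³/12 = 24.1223 m⁴.
Centre of pressure: y_p = y_c + I_c/(y_c·A) = 8.64 + 24.1223/(8.64 × 17.22) = 8.64 + 0.162133 = 8.80213 m along the plane.
The resultant acts 2.05 + 0.162133 = 2.21213 m (along the plate) below the hinge at the top edge, so the moment about the hinge is M = F × 2.21213 = 1459.54 × 2.21213 = 3228.69 kN·m.
A normal force at the bottom, 4.1 m from the hinge, must supply this moment: P = 3228.69/4.1 = 787.485 kN.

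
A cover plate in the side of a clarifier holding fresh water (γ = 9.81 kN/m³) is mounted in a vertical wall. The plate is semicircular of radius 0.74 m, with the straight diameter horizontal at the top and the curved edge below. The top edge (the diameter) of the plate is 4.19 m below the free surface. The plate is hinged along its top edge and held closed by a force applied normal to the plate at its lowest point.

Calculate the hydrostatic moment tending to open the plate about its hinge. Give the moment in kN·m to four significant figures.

γ = 9.81 kN/m³.
The centroid of a semicircle lies 4r/(3π) = 0.314066 m from the diameter, here below the top edge, so the centroid depth is h_c = 4.19 + 0.314066 = 4.50407 m.
A = πr²/2 = π × 0.74²/2 = 0.860168 m².
Resultant F = γ·h_c·A = 9.81 × 4.50407 × 0.860168 = 38.0065 kN.
I_c = (π/8 − 8/(9π))·r⁴ = 0.109757 × 0.74⁴ = 0.0329124 m⁴.
Centre of pressure: y_p = y_c + I_c/(y_c·A) = 4.50407 + 0.0329124/(4.50407 × 0.860168) = 4.50407 + 0.00849515 = 4.51257 m along the plane.
The resultant acts 0.314066 + 0.00849515 = 0.322561 m (along the plate) below the hinge at the top edge, so the moment about the hinge is M = F × 0.322561 = 38.0065 × 0.322561 = 12.2594 kN·m.

M ≈ 12.26 kN·m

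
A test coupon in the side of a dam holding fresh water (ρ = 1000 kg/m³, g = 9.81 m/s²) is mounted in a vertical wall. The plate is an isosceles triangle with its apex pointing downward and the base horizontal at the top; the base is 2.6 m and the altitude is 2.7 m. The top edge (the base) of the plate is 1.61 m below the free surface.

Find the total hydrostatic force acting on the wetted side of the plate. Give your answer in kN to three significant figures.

γ = ρg = 1000 × 9.81 = 9810 N/m³ = 9.81 kN/m³.
With the apex down, the centroid sits h/3 = 2.7/3 = 0.9 m below the base (the top edge), so the centroid depth is h_c = 1.61 + 0.9 = 2.51 m.
A = ½ × 2.6 × 2.7 = 3.51 m².
Resultant F = γ·h_c·A = 9.81 × 2.51 × 3.51 = 86.4271 kN.

F ≈ 86.4 kN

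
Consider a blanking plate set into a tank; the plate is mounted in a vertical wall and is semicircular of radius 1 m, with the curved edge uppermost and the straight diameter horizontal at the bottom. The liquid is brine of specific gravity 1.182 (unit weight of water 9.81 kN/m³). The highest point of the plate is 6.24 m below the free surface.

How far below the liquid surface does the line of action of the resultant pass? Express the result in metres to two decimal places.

h_p = 6.83 m

γ = 1.182 × 9.81 = 11.59542 kN/m³.
The centroid lies 4r/(3π) = 0.424413 m above the diameter, so r − 4r/(3π) = 1 − 0.424413 = 0.575587 m below the topmost point, so the centroid depth is h_c = 6.24 + 0.575587 = 6.81559 m.
A = πr²/2 = π × 1²/2 = 1.5708 m².
Resultant F = γ·h_c·A = 11.59542 × 6.81559 × 1.5708 = 124.14 kN.
I_c = (π/8 − 8/(9π))·r⁴ = 0.109757 × 1⁴ = 0.109757 m⁴.
Centre of pressure: y_p = y_c + I_c/(y_c·A) = 6.81559 + 0.109757/(6.81559 × 1.5708) = 6.81559 + 0.010252 = 6.82584 m along the plane.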